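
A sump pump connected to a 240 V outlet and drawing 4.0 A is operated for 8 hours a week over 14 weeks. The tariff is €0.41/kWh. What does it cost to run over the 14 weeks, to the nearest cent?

Power = 4.0 A × 240 V = 960 W = 0.96 kW
Runtime = 8 h/week × 14 weeks = 112 h
Energy = 0.96 kW × 112 h = 107.52 kWh
Cost = 107.52 kWh × €0.41/kWh = €44.08

€44.08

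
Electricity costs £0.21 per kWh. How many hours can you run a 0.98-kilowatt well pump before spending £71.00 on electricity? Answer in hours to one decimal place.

345.0 h

Energy available = £71.00 ÷ £0.21/kWh = 338.0952 kWh
Hours = 338.0952 kWh ÷ 0.98 kW = 345.0 h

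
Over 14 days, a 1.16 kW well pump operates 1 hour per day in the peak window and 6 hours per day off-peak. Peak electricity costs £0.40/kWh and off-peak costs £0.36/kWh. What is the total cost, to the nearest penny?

Peak energy = 1.16 kW × 1 h × 14 = 16.24 kWh
Off-peak energy = 1.16 kW × 6 h × 14 = 97.44 kWh
Cost = 16.24 × £0.40 + 97.44 × £0.36 = £6.496 + £35.0784 = £41.57

£41.57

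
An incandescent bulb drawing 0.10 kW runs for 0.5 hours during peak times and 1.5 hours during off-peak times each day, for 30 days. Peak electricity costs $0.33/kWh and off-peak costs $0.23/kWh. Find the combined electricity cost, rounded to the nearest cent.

Peak energy = 0.1 kW × 0.5 h × 30 = 1.5 kWh
Off-peak energy = 0.1 kW × 1.5 h × 30 = 4.5 kWh
Cost = 1.5 × $0.33 + 4.5 × $0.23 = $0.495 + $1.035 = $1.53

$1.53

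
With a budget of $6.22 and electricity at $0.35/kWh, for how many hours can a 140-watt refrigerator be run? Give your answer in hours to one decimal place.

Energy available = $6.22 ÷ $0.35/kWh = 17.7714 kWh
Hours = 17.7714 kWh ÷ 0.14 kW = 126.9 h

126.9 h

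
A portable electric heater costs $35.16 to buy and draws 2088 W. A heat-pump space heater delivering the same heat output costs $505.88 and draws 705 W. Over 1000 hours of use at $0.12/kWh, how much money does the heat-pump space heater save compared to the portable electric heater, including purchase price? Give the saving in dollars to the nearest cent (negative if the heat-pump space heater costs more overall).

portable electric heater: $35.16 + (2088/1000) kW × 1000 h × $0.12 = $35.16 + $250.56 = $285.72
heat-pump space heater: $505.88 + (705/1000) kW × 1000 h × $0.12 = $505.88 + $84.6 = $590.48
Saving = $285.72 − $590.48 = −$304.76

-$304.76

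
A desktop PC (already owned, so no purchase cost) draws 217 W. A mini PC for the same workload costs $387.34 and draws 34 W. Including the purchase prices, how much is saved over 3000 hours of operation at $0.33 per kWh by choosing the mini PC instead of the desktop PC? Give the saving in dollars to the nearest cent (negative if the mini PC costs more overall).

desktop PC: $0.00 + (217/1000) kW × 3000 h × $0.33 = $0.00 + $214.83 = $214.83
mini PC: $387.34 + (34/1000) kW × 3000 h × $0.33 = $387.34 + $33.66 = $421
Saving = $214.83 − $421 = −$206.17

-$206.17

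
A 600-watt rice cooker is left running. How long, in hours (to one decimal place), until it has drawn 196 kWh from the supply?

Hours = 196 kWh ÷ 0.6 kW = 326.7 h

326.7 h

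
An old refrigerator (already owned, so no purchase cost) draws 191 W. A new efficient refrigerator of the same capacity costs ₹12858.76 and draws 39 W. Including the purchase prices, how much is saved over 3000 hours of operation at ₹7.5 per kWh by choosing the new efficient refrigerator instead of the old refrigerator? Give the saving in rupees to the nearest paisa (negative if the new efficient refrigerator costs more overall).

old refrigerator: ₹0.00 + (191/1000) kW × 3000 h × ₹7.5 = ₹0.00 + ₹4297.5 = ₹4297.5
new efficient refrigerator: ₹12858.76 + (39/1000) kW × 3000 h × ₹7.5 = ₹12858.76 + ₹877.5 = ₹13736.26
Saving = ₹4297.5 − ₹13736.26 = −₹9438.76

-₹9438.76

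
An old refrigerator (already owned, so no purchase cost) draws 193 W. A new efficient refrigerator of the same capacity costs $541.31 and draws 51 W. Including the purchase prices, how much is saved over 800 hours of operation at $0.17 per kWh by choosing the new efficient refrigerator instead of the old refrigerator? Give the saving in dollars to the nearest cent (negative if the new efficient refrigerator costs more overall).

-$522.00

old refrigerator: $0.00 + (193/1000) kW × 800 h × $0.17 = $0.00 + $26.248 = $26.248
new efficient refrigerator: $541.31 + (51/1000) kW × 800 h × $0.17 = $541.31 + $6.936 = $548.246
Saving = $26.248 − $548.246 = −$521.998 → -$522.00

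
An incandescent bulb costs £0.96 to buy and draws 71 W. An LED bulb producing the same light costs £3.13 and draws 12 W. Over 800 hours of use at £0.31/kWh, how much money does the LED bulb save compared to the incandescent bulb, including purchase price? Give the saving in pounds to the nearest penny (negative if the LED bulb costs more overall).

£12.46

incandescent bulb: £0.96 + (71/1000) kW × 800 h × £0.31 = £0.96 + £17.608 = £18.568
LED bulb: £3.13 + (12/1000) kW × 800 h × £0.31 = £3.13 + £2.976 = £6.106
Saving = £18.568 − £6.106 = £12.462 → £12.46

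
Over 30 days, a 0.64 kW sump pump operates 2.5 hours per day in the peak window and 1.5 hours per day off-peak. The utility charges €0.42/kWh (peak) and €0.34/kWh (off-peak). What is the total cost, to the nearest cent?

€29.95

Peak energy = 0.64 kW × 2.5 h × 30 = 48 kWh
Off-peak energy = 0.64 kW × 1.5 h × 30 = 28.8 kWh
Cost = 48 × €0.42 + 28.8 × €0.34 = €20.16 + €9.792 = €29.95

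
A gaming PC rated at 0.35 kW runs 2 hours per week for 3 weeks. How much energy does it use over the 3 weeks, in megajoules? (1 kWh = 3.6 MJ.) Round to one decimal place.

7.6 MJ

Runtime = 2 h/week × 3 weeks = 6 h
Energy = 0.35 kW × 6 h = 2.1 kWh
= 2.1 × 3.6 MJ = 7.6 MJ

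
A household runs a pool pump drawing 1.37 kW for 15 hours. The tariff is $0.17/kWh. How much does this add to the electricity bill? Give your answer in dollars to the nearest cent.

$3.49

Energy = 1.37 kW × 15 h = 20.55 kWh
Cost = 20.55 kWh × $0.17/kWh = $3.49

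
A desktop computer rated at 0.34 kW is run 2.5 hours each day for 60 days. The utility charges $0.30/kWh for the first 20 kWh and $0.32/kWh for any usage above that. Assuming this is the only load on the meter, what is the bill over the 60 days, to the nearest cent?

Runtime = 2.5 h/day × 60 days = 150 h
Energy = 0.34 kW × 150 h = 51 kWh
Tier 1 (0–20 kWh): 20 × $0.30 = $6
Above 20 kWh: 31 × $0.32 = $9.92
Bill = $15.92

$15.92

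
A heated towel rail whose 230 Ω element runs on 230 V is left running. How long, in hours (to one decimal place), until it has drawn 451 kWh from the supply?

1960.9 h

Power = V²/R = 230²/230 = 230 W = 0.23 kW
Hours = 451 kWh ÷ 0.23 kW = 1960.9 h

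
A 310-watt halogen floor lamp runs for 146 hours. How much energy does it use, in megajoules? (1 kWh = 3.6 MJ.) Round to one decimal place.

Energy = 0.31 kW × 146 h = 45.26 kWh
= 45.26 × 3.6 MJ = 162.9 MJ

162.9 MJ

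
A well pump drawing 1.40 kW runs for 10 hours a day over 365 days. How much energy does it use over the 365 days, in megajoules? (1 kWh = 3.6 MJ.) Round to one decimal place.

18396.0 MJ

Runtime = 10 h/day × 365 days = 3650 h
Energy = 1.4 kW × 3650 h = 5110 kWh
= 5110 × 3.6 MJ = 18396.0 MJ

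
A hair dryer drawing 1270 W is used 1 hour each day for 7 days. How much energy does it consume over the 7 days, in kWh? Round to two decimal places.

8.89 kWh

Runtime = 1 h/day × 7 days = 7 h
Energy = 1.27 kW × 7 h = 8.89 kWh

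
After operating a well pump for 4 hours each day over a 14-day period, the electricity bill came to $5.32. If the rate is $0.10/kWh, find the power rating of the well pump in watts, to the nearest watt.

950 W

Energy = $5.32 ÷ $0.10/kWh = 53.2 kWh
Runtime = 4 h/day × 14 days = 56 h
Power = 53.2 kWh ÷ 56 h = 0.95 kW = 950 W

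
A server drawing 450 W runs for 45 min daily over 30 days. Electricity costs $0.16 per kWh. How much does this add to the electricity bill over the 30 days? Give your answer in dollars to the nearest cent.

$1.62

Runtime = 45 min × 30 = 1350 min = 22.5 h
Energy = 0.45 kW × 22.5 h = 10.125 kWh
Cost = 10.125 kWh × $0.16/kWh = $1.62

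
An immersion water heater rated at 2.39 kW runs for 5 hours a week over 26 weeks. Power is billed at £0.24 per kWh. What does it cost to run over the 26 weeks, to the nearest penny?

£74.57

Runtime = 5 h/week × 26 weeks = 130 h
Energy = 2.39 kW × 130 h = 310.7 kWh
Cost = 310.7 kWh × £0.24/kWh = £74.57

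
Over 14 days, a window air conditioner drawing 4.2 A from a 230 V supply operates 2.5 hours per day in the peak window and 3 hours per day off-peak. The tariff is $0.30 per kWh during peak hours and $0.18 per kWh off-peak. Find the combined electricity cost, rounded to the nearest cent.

Power = 4.2 A × 230 V = 966 W = 0.966 kW
Peak energy = 0.966 kW × 2.5 h × 14 = 33.81 kWh
Off-peak energy = 0.966 kW × 3 h × 14 = 40.572 kWh
Cost = 33.81 × $0.30 + 40.572 × $0.18 = $10.143 + $7.30296 = $17.45

$17.45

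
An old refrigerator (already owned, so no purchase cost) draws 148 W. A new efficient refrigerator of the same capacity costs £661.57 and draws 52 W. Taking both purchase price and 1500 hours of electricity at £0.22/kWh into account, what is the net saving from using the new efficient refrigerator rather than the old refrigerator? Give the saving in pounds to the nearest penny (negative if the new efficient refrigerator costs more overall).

old refrigerator: £0.00 + (148/1000) kW × 1500 h × £0.22 = £0.00 + £48.84 = £48.84
new efficient refrigerator: £661.57 + (52/1000) kW × 1500 h × £0.22 = £661.57 + £17.16 = £678.73
Saving = £48.84 − £678.73 = −£629.89

-£629.89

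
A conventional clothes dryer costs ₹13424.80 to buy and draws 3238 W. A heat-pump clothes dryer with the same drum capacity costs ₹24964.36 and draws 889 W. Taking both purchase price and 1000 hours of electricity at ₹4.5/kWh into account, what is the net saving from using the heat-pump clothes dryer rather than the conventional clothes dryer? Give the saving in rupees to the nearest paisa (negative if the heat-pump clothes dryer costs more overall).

-₹969.06

conventional clothes dryer: ₹13424.80 + (3238/1000) kW × 1000 h × ₹4.5 = ₹13424.80 + ₹14571 = ₹27995.8
heat-pump clothes dryer: ₹24964.36 + (889/1000) kW × 1000 h × ₹4.5 = ₹24964.36 + ₹4000.5 = ₹28964.86
Saving = ₹27995.8 − ₹28964.86 = −₹969.06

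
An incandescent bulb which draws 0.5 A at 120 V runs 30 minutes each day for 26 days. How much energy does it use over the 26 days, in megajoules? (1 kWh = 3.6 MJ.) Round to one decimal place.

2.8 MJ

Power = 0.5 A × 120 V = 60 W = 0.06 kW
Runtime = 30 min × 26 = 780 min = 13 h
Energy = 0.06 kW × 13 h = 0.78 kWh
= 0.78 × 3.6 MJ = 2.8 MJ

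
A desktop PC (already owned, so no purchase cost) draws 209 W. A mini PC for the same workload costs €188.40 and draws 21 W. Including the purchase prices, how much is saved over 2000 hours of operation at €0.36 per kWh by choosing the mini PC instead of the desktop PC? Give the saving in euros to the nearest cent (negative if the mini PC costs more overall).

-€53.04

desktop PC: €0.00 + (209/1000) kW × 2000 h × €0.36 = €0.00 + €150.48 = €150.48
mini PC: €188.40 + (21/1000) kW × 2000 h × €0.36 = €188.40 + €15.12 = €203.52
Saving = €150.48 − €203.52 = −€53.04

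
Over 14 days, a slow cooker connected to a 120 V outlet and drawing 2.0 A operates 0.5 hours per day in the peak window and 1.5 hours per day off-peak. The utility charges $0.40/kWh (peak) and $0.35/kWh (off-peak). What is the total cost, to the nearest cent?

Power = 2.0 A × 120 V = 240 W = 0.24 kW
Peak energy = 0.24 kW × 0.5 h × 14 = 1.68 kWh
Off-peak energy = 0.24 kW × 1.5 h × 14 = 5.04 kWh
Cost = 1.68 × $0.40 + 5.04 × $0.35 = $0.672 + $1.764 = $2.44

$2.44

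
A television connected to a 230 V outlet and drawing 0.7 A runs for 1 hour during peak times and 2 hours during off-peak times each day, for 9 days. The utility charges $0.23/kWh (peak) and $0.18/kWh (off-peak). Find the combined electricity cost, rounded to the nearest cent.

$0.85

Power = 0.7 A × 230 V = 161 W = 0.161 kW
Peak energy = 0.161 kW × 1 h × 9 = 1.449 kWh
Off-peak energy = 0.161 kW × 2 h × 9 = 2.898 kWh
Cost = 1.449 × $0.23 + 2.898 × $0.18 = $0.33327 + $0.52164 = $0.85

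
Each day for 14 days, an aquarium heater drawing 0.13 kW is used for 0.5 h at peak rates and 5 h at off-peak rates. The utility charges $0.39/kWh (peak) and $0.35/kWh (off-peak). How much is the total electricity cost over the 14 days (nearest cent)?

Peak energy = 0.13 kW × 0.5 h × 14 = 0.91 kWh
Off-peak energy = 0.13 kW × 5 h × 14 = 9.1 kWh
Cost = 0.91 × $0.39 + 9.1 × $0.35 = $0.3549 + $3.185 = $3.54

$3.54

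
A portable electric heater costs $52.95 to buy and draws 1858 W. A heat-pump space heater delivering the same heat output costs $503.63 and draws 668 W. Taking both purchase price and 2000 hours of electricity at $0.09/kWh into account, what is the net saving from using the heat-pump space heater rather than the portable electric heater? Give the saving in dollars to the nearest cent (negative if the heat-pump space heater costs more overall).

-$236.48

portable electric heater: $52.95 + (1858/1000) kW × 2000 h × $0.09 = $52.95 + $334.44 = $387.39
heat-pump space heater: $503.63 + (668/1000) kW × 2000 h × $0.09 = $503.63 + $120.24 = $623.87
Saving = $387.39 − $623.87 = −$236.48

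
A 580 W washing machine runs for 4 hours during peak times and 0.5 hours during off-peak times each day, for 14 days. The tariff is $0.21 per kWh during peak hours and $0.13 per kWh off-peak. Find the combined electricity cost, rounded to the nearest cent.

$7.35

Peak energy = 0.58 kW × 4 h × 14 = 32.48 kWh
Off-peak energy = 0.58 kW × 0.5 h × 14 = 4.06 kWh
Cost = 32.48 × $0.21 + 4.06 × $0.13 = $6.8208 + $0.5278 = $7.35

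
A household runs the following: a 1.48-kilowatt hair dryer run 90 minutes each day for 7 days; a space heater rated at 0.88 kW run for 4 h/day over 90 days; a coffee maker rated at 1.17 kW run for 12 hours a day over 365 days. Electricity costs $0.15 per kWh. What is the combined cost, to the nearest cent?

hair dryer: Runtime = 90 min × 7 = 630 min = 10.5 h
hair dryer: 1.48 kW × 10.5 h = 15.54 kWh
space heater: Runtime = 4 h/day × 90 days = 360 h
space heater: 0.88 kW × 360 h = 316.8 kWh
coffee maker: Runtime = 12 h/day × 365 days = 4380 h
coffee maker: 1.17 kW × 4380 h = 5124.6 kWh
Total energy = 5456.94 kWh
Cost = 5456.94 × $0.15 = $818.54

$818.54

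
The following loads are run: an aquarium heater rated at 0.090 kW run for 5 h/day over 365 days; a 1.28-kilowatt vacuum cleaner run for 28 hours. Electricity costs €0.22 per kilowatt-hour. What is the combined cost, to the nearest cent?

€44.02

aquarium heater: Runtime = 5 h/day × 365 days = 1825 h
aquarium heater: 0.09 kW × 1825 h = 164.25 kWh
vacuum cleaner: 1.28 kW × 28 h = 35.84 kWh
Total energy = 200.09 kWh
Cost = 200.09 × €0.22 = €44.02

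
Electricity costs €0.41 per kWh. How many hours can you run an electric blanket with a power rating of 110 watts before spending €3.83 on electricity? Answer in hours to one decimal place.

84.9 h

Energy available = €3.83 ÷ €0.41/kWh = 9.3415 kWh
Hours = 9.3415 kWh ÷ 0.11 kW = 84.9 h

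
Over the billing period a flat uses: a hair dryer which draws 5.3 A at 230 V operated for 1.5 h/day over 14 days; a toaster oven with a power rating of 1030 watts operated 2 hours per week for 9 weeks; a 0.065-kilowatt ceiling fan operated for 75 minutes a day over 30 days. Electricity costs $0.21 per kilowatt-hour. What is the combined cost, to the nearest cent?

$9.78

hair dryer: Power = 5.3 A × 230 V = 1219 W = 1.219 kW
hair dryer: Runtime = 1.5 h/day × 14 days = 21 h
hair dryer: 1.219 kW × 21 h = 25.599 kWh
toaster oven: Runtime = 2 h/week × 9 weeks = 18 h
toaster oven: 1.03 kW × 18 h = 18.54 kWh
ceiling fan: Runtime = 75 min × 30 = 2250 min = 37.5 h
ceiling fan: 0.065 kW × 37.5 h = 2.4375 kWh
Total energy = 46.5765 kWh
Cost = 46.5765 × $0.21 = $9.78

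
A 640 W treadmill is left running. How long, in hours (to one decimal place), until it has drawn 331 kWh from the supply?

Hours = 331 kWh ÷ 0.64 kW = 517.2 h

517.2 h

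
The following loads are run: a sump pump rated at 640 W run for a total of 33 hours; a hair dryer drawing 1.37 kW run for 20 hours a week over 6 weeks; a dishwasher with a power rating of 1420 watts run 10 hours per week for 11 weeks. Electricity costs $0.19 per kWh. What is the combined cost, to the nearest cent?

sump pump: 0.64 kW × 33 h = 21.12 kWh
hair dryer: Runtime = 20 h/week × 6 weeks = 120 h
hair dryer: 1.37 kW × 120 h = 164.4 kWh
dishwasher: Runtime = 10 h/week × 11 weeks = 110 h
dishwasher: 1.42 kW × 110 h = 156.2 kWh
Total energy = 341.72 kWh
Cost = 341.72 × $0.19 = $64.93

$64.93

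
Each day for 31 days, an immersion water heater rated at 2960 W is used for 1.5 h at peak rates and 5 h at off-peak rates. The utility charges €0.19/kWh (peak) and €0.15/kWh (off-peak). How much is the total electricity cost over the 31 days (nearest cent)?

Peak energy = 2.96 kW × 1.5 h × 31 = 137.64 kWh
Off-peak energy = 2.96 kW × 5 h × 31 = 458.8 kWh
Cost = 137.64 × €0.19 + 458.8 × €0.15 = €26.1516 + €68.82 = €94.97

€94.97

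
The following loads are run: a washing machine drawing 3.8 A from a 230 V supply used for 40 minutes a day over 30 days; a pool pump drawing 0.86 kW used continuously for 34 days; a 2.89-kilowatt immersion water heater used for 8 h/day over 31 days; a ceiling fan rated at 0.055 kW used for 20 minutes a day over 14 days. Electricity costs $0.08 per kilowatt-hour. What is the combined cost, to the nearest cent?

$114.90

washing machine: Power = 3.8 A × 230 V = 874 W = 0.874 kW
washing machine: Runtime = 40 min × 30 = 1200 min = 20 h
washing machine: 0.874 kW × 20 h = 17.48 kWh
pool pump: Runtime = 24 h × 34 = 816 h
pool pump: 0.86 kW × 816 h = 701.76 kWh
immersion water heater: Runtime = 8 h/day × 31 days = 248 h
immersion water heater: 2.89 kW × 248 h = 716.72 kWh
ceiling fan: Runtime = 20 min × 14 = 280 min = 4.666666… h
ceiling fan: 0.055 kW × 4.666666… h = 0.256666… kWh
Total energy = 1436.216666… kWh
Cost = 1436.216666… × $0.08 = $114.90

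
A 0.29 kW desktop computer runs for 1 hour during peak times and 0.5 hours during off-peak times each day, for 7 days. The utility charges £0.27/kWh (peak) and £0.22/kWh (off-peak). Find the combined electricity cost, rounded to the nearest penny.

Peak energy = 0.29 kW × 1 h × 7 = 2.03 kWh
Off-peak energy = 0.29 kW × 0.5 h × 7 = 1.015 kWh
Cost = 2.03 × £0.27 + 1.015 × £0.22 = £0.5481 + £0.2233 = £0.77

£0.77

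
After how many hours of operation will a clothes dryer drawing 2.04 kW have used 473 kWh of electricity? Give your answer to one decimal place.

231.9 h

Hours = 473 kWh ÷ 2.04 kW = 231.9 h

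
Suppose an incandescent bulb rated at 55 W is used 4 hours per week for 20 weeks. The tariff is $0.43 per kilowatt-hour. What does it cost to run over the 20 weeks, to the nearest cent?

Runtime = 4 h/week × 20 weeks = 80 h
Energy = 0.055 kW × 80 h = 4.4 kWh
Cost = 4.4 kWh × $0.43/kWh = $1.89

$1.89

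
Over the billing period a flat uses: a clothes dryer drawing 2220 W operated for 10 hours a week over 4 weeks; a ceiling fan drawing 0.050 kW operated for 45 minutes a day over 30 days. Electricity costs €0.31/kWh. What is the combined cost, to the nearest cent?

€27.88

clothes dryer: Runtime = 10 h/week × 4 weeks = 40 h
clothes dryer: 2.22 kW × 40 h = 88.8 kWh
ceiling fan: Runtime = 45 min × 30 = 1350 min = 22.5 h
ceiling fan: 0.05 kW × 22.5 h = 1.125 kWh
Total energy = 89.925 kWh
Cost = 89.925 × €0.31 = €27.88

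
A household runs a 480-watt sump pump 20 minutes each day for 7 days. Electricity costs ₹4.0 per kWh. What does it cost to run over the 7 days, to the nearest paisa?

Runtime = 20 min × 7 = 140 min = 2.333333… h
Energy = 0.48 kW × 2.333333… h = 1.12 kWh
Cost = 1.12 kWh × ₹4.0/kWh = ₹4.48

₹4.48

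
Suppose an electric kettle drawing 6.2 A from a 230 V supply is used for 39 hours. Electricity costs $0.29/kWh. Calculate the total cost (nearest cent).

$16.13

Power = 6.2 A × 230 V = 1426 W = 1.426 kW
Energy = 1.426 kW × 39 h = 55.614 kWh
Cost = 55.614 kWh × $0.29/kWh = $16.13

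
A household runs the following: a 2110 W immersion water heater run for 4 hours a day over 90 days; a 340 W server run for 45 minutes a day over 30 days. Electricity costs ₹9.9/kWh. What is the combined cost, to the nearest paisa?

₹7595.78

immersion water heater: Runtime = 4 h/day × 90 days = 360 h
immersion water heater: 2.11 kW × 360 h = 759.6 kWh
server: Runtime = 45 min × 30 = 1350 min = 22.5 h
server: 0.34 kW × 22.5 h = 7.65 kWh
Total energy = 767.25 kWh
Cost = 767.25 × ₹9.9 = ₹7595.78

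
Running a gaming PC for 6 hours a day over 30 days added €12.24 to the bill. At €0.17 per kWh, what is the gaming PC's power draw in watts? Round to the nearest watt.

Energy = €12.24 ÷ €0.17/kWh = 72 kWh
Runtime = 6 h/day × 30 days = 180 h
Power = 72 kWh ÷ 180 h = 0.4 kW = 400 W

400 W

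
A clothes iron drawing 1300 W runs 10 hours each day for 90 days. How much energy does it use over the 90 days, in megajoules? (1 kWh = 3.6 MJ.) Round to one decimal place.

Runtime = 10 h/day × 90 days = 900 h
Energy = 1.3 kW × 900 h = 1170 kWh
= 1170 × 3.6 MJ = 4212.0 MJ

4212.0 MJ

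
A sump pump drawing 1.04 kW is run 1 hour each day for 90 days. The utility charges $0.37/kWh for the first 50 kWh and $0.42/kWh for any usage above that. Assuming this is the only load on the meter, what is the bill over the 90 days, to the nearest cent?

Runtime = 1 h/day × 90 days = 90 h
Energy = 1.04 kW × 90 h = 93.6 kWh
Tier 1 (0–50 kWh): 50 × $0.37 = $18.5
Above 50 kWh: 43.6 × $0.42 = $18.312
Bill = $36.81

$36.81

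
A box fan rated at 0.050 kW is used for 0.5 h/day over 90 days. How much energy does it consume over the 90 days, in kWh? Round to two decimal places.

2.25 kWh

Runtime = 0.5 h/day × 90 days = 45 h
Energy = 0.05 kW × 45 h = 2.25 kWh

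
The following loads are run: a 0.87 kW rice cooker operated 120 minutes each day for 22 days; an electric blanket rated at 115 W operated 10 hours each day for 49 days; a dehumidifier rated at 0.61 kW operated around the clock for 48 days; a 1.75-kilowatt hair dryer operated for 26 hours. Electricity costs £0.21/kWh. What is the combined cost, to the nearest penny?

rice cooker: Runtime = 120 min × 22 = 2640 min = 44 h
rice cooker: 0.87 kW × 44 h = 38.28 kWh
electric blanket: Runtime = 10 h/day × 49 days = 490 h
electric blanket: 0.115 kW × 490 h = 56.35 kWh
dehumidifier: Runtime = 24 h × 48 = 1152 h
dehumidifier: 0.61 kW × 1152 h = 702.72 kWh
hair dryer: 1.75 kW × 26 h = 45.5 kWh
Total energy = 842.85 kWh
Cost = 842.85 × £0.21 = £177.00

£177.00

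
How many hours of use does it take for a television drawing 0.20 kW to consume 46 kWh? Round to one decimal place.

Hours = 46 kWh ÷ 0.2 kW = 230.0 h

230.0 h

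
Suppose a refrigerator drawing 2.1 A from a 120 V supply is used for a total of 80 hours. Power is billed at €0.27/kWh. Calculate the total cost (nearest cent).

€5.44

Power = 2.1 A × 120 V = 252 W = 0.252 kW
Energy = 0.252 kW × 80 h = 20.16 kWh
Cost = 20.16 kWh × €0.27/kWh = €5.44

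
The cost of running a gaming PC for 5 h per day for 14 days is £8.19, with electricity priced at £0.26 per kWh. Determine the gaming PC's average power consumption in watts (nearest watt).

450 W

Energy = £8.19 ÷ £0.26/kWh = 31.5 kWh
Runtime = 5 h/day × 14 days = 70 h
Power = 31.5 kWh ÷ 70 h = 0.45 kW = 450 W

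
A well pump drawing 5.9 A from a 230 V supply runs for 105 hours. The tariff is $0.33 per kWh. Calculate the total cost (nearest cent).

Power = 5.9 A × 230 V = 1357 W = 1.357 kW
Energy = 1.357 kW × 105 h = 142.485 kWh
Cost = 142.485 kWh × $0.33/kWh = $47.02

$47.02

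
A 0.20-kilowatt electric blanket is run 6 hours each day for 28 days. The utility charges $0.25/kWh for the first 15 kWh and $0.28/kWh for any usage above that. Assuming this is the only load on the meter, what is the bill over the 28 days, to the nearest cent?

$8.96

Runtime = 6 h/day × 28 days = 168 h
Energy = 0.2 kW × 168 h = 33.6 kWh
Tier 1 (0–15 kWh): 15 × $0.25 = $3.75
Above 15 kWh: 18.6 × $0.28 = $5.208
Bill = $8.96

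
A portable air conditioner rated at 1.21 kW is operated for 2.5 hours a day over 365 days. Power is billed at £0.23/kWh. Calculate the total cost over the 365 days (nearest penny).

Runtime = 2.5 h/day × 365 days = 912.5 h
Energy = 1.21 kW × 912.5 h = 1104.125 kWh
Cost = 1104.125 kWh × £0.23/kWh = £253.95

£253.95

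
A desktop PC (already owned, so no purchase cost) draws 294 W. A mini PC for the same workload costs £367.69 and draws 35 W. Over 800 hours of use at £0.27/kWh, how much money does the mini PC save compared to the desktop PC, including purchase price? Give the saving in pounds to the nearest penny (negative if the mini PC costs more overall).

desktop PC: £0.00 + (294/1000) kW × 800 h × £0.27 = £0.00 + £63.504 = £63.504
mini PC: £367.69 + (35/1000) kW × 800 h × £0.27 = £367.69 + £7.56 = £375.25
Saving = £63.504 − £375.25 = −£311.746 → -£311.75

-£311.75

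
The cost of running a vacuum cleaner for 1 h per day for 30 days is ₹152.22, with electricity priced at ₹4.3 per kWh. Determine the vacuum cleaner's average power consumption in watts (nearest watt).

1180 W

Energy = ₹152.22 ÷ ₹4.3/kWh = 35.4 kWh
Runtime = 1 h/day × 30 days = 30 h
Power = 35.4 kWh ÷ 30 h = 1.18 kW = 1180 W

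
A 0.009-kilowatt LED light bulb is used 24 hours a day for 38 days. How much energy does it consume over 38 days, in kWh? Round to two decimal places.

Runtime = 24 h × 38 = 912 h
Energy = 0.009 kW × 912 h = 8.208 kWh ≈ 8.21 kWh

8.21 kWh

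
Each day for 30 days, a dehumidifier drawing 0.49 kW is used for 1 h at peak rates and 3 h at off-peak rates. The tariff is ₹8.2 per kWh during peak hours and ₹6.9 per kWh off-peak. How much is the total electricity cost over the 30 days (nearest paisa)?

Peak energy = 0.49 kW × 1 h × 30 = 14.7 kWh
Off-peak energy = 0.49 kW × 3 h × 30 = 44.1 kWh
Cost = 14.7 × ₹8.2 + 44.1 × ₹6.9 = ₹120.54 + ₹304.29 = ₹424.83

₹424.83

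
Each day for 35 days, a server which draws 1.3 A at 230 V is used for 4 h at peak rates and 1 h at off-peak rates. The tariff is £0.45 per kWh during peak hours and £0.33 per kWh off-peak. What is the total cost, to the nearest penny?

Power = 1.3 A × 230 V = 299 W = 0.299 kW
Peak energy = 0.299 kW × 4 h × 35 = 41.86 kWh
Off-peak energy = 0.299 kW × 1 h × 35 = 10.465 kWh
Cost = 41.86 × £0.45 + 10.465 × £0.33 = £18.837 + £3.45345 = £22.29

£22.29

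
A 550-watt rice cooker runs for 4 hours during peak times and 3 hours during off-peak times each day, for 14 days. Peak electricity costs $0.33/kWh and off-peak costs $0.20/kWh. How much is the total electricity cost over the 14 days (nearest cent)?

$14.78

Peak energy = 0.55 kW × 4 h × 14 = 30.8 kWh
Off-peak energy = 0.55 kW × 3 h × 14 = 23.1 kWh
Cost = 30.8 × $0.33 + 23.1 × $0.20 = $10.164 + $4.62 = $14.78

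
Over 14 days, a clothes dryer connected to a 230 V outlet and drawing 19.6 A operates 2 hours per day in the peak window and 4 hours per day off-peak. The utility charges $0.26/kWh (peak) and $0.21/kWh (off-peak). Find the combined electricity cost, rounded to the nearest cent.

$85.83

Power = 19.6 A × 230 V = 4508 W = 4.508 kW
Peak energy = 4.508 kW × 2 h × 14 = 126.224 kWh
Off-peak energy = 4.508 kW × 4 h × 14 = 252.448 kWh
Cost = 126.224 × $0.26 + 252.448 × $0.21 = $32.81824 + $53.01408 = $85.83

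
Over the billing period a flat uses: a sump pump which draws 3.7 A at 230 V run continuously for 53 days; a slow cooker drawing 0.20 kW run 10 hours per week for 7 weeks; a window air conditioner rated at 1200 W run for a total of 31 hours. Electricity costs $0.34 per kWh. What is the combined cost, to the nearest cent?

sump pump: Power = 3.7 A × 230 V = 851 W = 0.851 kW
sump pump: Runtime = 24 h × 53 = 1272 h
sump pump: 0.851 kW × 1272 h = 1082.472 kWh
slow cooker: Runtime = 10 h/week × 7 weeks = 70 h
slow cooker: 0.2 kW × 70 h = 14 kWh
window air conditioner: 1.2 kW × 31 h = 37.2 kWh
Total energy = 1133.672 kWh
Cost = 1133.672 × $0.34 = $385.45

$385.45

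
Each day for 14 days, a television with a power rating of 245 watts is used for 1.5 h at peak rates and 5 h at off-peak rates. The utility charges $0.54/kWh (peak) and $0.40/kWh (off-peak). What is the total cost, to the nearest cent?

Peak energy = 0.245 kW × 1.5 h × 14 = 5.145 kWh
Off-peak energy = 0.245 kW × 5 h × 14 = 17.15 kWh
Cost = 5.145 × $0.54 + 17.15 × $0.40 = $2.7783 + $6.86 = $9.64

$9.64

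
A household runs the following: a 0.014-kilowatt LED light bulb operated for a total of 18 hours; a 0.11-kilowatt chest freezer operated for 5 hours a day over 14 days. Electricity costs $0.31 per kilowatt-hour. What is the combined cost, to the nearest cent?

LED light bulb: 0.014 kW × 18 h = 0.252 kWh
chest freezer: Runtime = 5 h/day × 14 days = 70 h
chest freezer: 0.11 kW × 70 h = 7.7 kWh
Total energy = 7.952 kWh
Cost = 7.952 × $0.31 = $2.47

$2.47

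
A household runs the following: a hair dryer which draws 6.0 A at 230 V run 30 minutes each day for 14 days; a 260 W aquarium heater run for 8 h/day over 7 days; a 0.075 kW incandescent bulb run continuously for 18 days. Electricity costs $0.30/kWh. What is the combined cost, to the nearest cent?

hair dryer: Power = 6.0 A × 230 V = 1380 W = 1.38 kW
hair dryer: Runtime = 30 min × 14 = 420 min = 7 h
hair dryer: 1.38 kW × 7 h = 9.66 kWh
aquarium heater: Runtime = 8 h/day × 7 days = 56 h
aquarium heater: 0.26 kW × 56 h = 14.56 kWh
incandescent bulb: Runtime = 24 h × 18 = 432 h
incandescent bulb: 0.075 kW × 432 h = 32.4 kWh
Total energy = 56.62 kWh
Cost = 56.62 × $0.30 = $16.99

$16.99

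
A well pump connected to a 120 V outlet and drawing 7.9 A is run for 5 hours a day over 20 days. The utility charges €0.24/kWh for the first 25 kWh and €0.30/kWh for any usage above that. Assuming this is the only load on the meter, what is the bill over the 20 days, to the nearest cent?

Power = 7.9 A × 120 V = 948 W = 0.948 kW
Runtime = 5 h/day × 20 days = 100 h
Energy = 0.948 kW × 100 h = 94.8 kWh
Tier 1 (0–25 kWh): 25 × €0.24 = €6
Above 25 kWh: 69.8 × €0.30 = €20.94
Bill = €26.94

€26.94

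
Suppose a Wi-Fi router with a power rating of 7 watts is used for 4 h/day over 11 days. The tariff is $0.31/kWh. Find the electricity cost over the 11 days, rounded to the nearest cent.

Runtime = 4 h/day × 11 days = 44 h
Energy = 0.007 kW × 44 h = 0.308 kWh
Cost = 0.308 kWh × $0.31/kWh = $0.10

$0.10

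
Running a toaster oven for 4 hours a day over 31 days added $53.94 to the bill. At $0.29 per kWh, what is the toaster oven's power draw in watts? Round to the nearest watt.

Energy = $53.94 ÷ $0.29/kWh = 186 kWh
Runtime = 4 h/day × 31 days = 124 h
Power = 186 kWh ÷ 124 h = 1.5 kW = 1500 W

1500 W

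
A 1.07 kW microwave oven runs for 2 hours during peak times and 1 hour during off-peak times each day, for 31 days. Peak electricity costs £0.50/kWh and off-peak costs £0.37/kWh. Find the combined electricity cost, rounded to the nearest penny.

Peak energy = 1.07 kW × 2 h × 31 = 66.34 kWh
Off-peak energy = 1.07 kW × 1 h × 31 = 33.17 kWh
Cost = 66.34 × £0.50 + 33.17 × £0.37 = £33.17 + £12.2729 = £45.44

£45.44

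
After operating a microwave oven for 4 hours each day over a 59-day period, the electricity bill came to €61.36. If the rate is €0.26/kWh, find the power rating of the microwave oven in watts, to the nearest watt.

1000 W

Energy = €61.36 ÷ €0.26/kWh = 236 kWh
Runtime = 4 h/day × 59 days = 236 h
Power = 236 kWh ÷ 236 h = 1 kW = 1000 W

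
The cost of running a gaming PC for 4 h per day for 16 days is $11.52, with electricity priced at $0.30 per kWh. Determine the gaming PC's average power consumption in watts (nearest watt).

600 W

Energy = $11.52 ÷ $0.30/kWh = 38.4 kWh
Runtime = 4 h/day × 16 days = 64 h
Power = 38.4 kWh ÷ 64 h = 0.6 kW = 600 W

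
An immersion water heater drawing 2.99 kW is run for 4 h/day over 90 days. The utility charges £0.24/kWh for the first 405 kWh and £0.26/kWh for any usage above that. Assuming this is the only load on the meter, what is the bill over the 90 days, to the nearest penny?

£271.76

Runtime = 4 h/day × 90 days = 360 h
Energy = 2.99 kW × 360 h = 1076.4 kWh
Tier 1 (0–405 kWh): 405 × £0.24 = £97.2
Above 405 kWh: 671.4 × £0.26 = £174.564
Bill = £271.76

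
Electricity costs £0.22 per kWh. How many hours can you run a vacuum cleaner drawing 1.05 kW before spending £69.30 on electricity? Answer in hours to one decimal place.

Energy available = £69.30 ÷ £0.22/kWh = 315 kWh
Hours = 315 kWh ÷ 1.05 kW = 300.0 h

300.0 h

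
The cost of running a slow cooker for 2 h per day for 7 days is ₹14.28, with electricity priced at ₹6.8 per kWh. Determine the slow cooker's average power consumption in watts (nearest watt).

150 W

Energy = ₹14.28 ÷ ₹6.8/kWh = 2.1 kWh
Runtime = 2 h/day × 7 days = 14 h
Power = 2.1 kWh ÷ 14 h = 0.15 kW = 150 W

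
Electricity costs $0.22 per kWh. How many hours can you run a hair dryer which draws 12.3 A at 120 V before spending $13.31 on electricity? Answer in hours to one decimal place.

Power = 12.3 A × 120 V = 1476 W = 1.476 kW
Energy available = $13.31 ÷ $0.22/kWh = 60.5 kWh
Hours = 60.5 kWh ÷ 1.476 kW = 41.0 h

41.0 h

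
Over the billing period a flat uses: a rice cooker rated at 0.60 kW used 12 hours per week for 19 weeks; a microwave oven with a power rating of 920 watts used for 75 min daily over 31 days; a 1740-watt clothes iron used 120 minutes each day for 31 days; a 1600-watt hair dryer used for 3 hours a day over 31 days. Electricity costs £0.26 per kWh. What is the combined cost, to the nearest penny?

rice cooker: Runtime = 12 h/week × 19 weeks = 228 h
rice cooker: 0.6 kW × 228 h = 136.8 kWh
microwave oven: Runtime = 75 min × 31 = 2325 min = 38.75 h
microwave oven: 0.92 kW × 38.75 h = 35.65 kWh
clothes iron: Runtime = 120 min × 31 = 3720 min = 62 h
clothes iron: 1.74 kW × 62 h = 107.88 kWh
hair dryer: Runtime = 3 h/day × 31 days = 93 h
hair dryer: 1.6 kW × 93 h = 148.8 kWh
Total energy = 429.13 kWh
Cost = 429.13 × £0.26 = £111.57

£111.57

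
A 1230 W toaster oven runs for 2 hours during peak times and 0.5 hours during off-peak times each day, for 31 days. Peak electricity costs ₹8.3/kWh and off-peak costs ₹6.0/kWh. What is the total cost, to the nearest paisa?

Peak energy = 1.23 kW × 2 h × 31 = 76.26 kWh
Off-peak energy = 1.23 kW × 0.5 h × 31 = 19.065 kWh
Cost = 76.26 × ₹8.3 + 19.065 × ₹6.0 = ₹632.958 + ₹114.39 = ₹747.35

₹747.35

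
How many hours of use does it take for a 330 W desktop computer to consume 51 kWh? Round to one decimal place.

154.5 h

Hours = 51 kWh ÷ 0.33 kW = 154.5 h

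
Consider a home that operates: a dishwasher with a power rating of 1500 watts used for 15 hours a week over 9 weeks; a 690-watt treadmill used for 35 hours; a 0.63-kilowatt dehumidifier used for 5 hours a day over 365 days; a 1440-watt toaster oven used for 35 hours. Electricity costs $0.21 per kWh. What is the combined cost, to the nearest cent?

$299.63

dishwasher: Runtime = 15 h/week × 9 weeks = 135 h
dishwasher: 1.5 kW × 135 h = 202.5 kWh
treadmill: 0.69 kW × 35 h = 24.15 kWh
dehumidifier: Runtime = 5 h/day × 365 days = 1825 h
dehumidifier: 0.63 kW × 1825 h = 1149.75 kWh
toaster oven: 1.44 kW × 35 h = 50.4 kWh
Total energy = 1426.8 kWh
Cost = 1426.8 × $0.21 = $299.63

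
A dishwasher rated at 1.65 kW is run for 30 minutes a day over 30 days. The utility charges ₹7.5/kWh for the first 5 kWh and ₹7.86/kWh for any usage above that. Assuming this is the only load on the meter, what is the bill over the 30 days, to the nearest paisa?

Runtime = 30 min × 30 = 900 min = 15 h
Energy = 1.65 kW × 15 h = 24.75 kWh
Tier 1 (0–5 kWh): 5 × ₹7.5 = ₹37.5
Above 5 kWh: 19.75 × ₹7.86 = ₹155.235
Bill = ₹192.74

₹192.74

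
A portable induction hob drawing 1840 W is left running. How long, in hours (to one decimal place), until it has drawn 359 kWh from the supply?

195.1 h

Hours = 359 kWh ÷ 1.84 kW = 195.1 h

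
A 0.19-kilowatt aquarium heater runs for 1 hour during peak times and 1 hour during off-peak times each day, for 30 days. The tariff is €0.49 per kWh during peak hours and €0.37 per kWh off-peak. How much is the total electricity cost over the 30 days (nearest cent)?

€4.90

Peak energy = 0.19 kW × 1 h × 30 = 5.7 kWh
Off-peak energy = 0.19 kW × 1 h × 30 = 5.7 kWh
Cost = 5.7 × €0.49 + 5.7 × €0.37 = €2.793 + €2.109 = €4.90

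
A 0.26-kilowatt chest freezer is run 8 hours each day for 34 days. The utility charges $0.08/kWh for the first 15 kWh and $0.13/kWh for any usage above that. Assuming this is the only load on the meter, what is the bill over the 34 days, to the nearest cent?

Runtime = 8 h/day × 34 days = 272 h
Energy = 0.26 kW × 272 h = 70.72 kWh
Tier 1 (0–15 kWh): 15 × $0.08 = $1.2
Above 15 kWh: 55.72 × $0.13 = $7.2436
Bill = $8.44

$8.44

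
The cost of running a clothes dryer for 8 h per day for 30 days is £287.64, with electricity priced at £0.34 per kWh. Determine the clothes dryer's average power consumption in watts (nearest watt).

3525 W

Energy = £287.64 ÷ £0.34/kWh = 846 kWh
Runtime = 8 h/day × 30 days = 240 h
Power = 846 kWh ÷ 240 h = 3.525 kW = 3525 W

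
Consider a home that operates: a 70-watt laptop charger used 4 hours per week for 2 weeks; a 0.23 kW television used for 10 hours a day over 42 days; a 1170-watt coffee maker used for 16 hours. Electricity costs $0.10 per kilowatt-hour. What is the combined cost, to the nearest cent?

$11.59

laptop charger: Runtime = 4 h/week × 2 weeks = 8 h
laptop charger: 0.07 kW × 8 h = 0.56 kWh
television: Runtime = 10 h/day × 42 days = 420 h
television: 0.23 kW × 420 h = 96.6 kWh
coffee maker: 1.17 kW × 16 h = 18.72 kWh
Total energy = 115.88 kWh
Cost = 115.88 × $0.10 = $11.59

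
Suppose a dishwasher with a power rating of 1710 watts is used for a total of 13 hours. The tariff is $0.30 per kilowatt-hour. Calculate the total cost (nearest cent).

Energy = 1.71 kW × 13 h = 22.23 kWh
Cost = 22.23 kWh × $0.30/kWh = $6.67

$6.67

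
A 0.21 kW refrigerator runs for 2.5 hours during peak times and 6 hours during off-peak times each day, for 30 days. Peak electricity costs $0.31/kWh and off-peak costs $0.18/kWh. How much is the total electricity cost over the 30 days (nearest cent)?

Peak energy = 0.21 kW × 2.5 h × 30 = 15.75 kWh
Off-peak energy = 0.21 kW × 6 h × 30 = 37.8 kWh
Cost = 15.75 × $0.31 + 37.8 × $0.18 = $4.8825 + $6.804 = $11.69

$11.69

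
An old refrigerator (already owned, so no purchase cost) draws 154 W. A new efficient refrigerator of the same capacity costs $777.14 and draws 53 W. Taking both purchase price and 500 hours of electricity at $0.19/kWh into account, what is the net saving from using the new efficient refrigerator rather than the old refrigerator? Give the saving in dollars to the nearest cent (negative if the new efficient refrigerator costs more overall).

-$767.55

old refrigerator: $0.00 + (154/1000) kW × 500 h × $0.19 = $0.00 + $14.63 = $14.63
new efficient refrigerator: $777.14 + (53/1000) kW × 500 h × $0.19 = $777.14 + $5.035 = $782.175
Saving = $14.63 − $782.175 = −$767.545 → -$767.55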